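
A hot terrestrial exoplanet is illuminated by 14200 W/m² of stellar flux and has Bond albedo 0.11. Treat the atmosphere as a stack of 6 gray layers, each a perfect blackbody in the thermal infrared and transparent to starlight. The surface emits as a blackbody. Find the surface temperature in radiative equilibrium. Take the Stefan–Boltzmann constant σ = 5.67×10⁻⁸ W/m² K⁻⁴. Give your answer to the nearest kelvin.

OLR = S(1−α)/4 = 3160 W/m²; the top layer radiates at T_e = 485.9 K.
Layer-by-layer balance gives σT_s⁴ = (N+1)σT_e⁴, so T_s = 7^¼·485.9 = 790.3 K.

790 K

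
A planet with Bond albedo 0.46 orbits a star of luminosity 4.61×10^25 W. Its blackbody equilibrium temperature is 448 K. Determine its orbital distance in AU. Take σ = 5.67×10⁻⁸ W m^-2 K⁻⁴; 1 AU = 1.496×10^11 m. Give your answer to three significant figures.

Required flux: S = 4σT⁴/(1−α) = 16920 W m^-2.
Then d = [L/(4πS)]^(1/2) = 1.473×10^10 m, i.e. 0.09843 AU.

0.0984 AU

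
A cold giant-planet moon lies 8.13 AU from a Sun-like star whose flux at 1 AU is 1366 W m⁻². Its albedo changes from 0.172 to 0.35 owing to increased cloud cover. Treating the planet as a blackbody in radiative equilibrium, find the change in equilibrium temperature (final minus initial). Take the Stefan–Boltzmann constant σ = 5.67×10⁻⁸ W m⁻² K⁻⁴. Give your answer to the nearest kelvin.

Flux at the orbit: S = 1366/(8.13)² = 20.67 W m⁻².
Before: T₁ = [20.67·0.828/(4σ)]^(1/4) = 93.20 K.
With α = 0.35, T₂ = 87.73 K.
ΔT = T₂ − T₁ = -5.472 K.

-5 K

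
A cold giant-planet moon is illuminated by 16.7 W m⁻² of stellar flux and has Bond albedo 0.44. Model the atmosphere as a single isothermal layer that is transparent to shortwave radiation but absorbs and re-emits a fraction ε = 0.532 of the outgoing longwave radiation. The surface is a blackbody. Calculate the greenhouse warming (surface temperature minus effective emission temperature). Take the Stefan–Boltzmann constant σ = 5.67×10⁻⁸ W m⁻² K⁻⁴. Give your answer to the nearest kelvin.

6 K

At the top of the atmosphere, σT_e⁴ = S(1−α)/4 = 2.338 W m⁻², giving T_e = 80.13 K.
Surface balance with a leaky layer gives σT_s⁴ = σT_e⁴·2/(2−ε), so T_s = T_e·[2/(2−0.532)]^(1/4) = 86.57 K.
T_s − T_e = 86.57 − 80.13 = 6.441 K.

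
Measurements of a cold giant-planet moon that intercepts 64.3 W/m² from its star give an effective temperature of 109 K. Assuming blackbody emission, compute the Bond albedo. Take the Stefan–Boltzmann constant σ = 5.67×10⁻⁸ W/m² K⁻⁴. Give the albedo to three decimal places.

0.502

Energy balance: S(1−α)/4 = σT⁴, so 1−α = 4σT⁴/S.
σT⁴ = 8.004 W/m², so 4σT⁴ = 32.01 W/m².
Hence α = 1 − 32.01/64.30 = 0.5021.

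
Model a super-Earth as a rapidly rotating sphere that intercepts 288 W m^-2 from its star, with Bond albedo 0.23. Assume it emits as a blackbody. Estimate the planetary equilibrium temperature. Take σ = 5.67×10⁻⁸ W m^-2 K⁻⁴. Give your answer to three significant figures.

177 kelvin

Absorbed flux (global mean): S(1−α)/4 = 288.0·0.77/4 = 55.44 W m^-2.
Balancing against σT⁴: T = (55.44/5.67×10⁻⁸)^(1/4) = 176.8 K.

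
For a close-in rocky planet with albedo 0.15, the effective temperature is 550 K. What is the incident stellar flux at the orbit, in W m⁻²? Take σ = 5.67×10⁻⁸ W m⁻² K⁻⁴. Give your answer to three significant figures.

Invert the energy balance for S: S = 4σT⁴/(1−α).
The emitted flux is σT⁴ = 5188 W m⁻².
So S = 4×5188/(1−0.15) = 24420 W m⁻².

24400 W m⁻²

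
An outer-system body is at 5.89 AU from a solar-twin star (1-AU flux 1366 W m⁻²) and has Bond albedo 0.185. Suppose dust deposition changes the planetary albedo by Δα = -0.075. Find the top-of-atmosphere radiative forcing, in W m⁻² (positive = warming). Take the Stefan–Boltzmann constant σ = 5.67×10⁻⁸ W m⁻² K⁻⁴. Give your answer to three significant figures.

0.738 W m⁻²

Irradiance scales as 1/d², so S = 1366 W m⁻² × (1/5.89)² = 39.37 W m⁻².
ΔF = −(S/4)Δα = −(39.37/4)×(-0.075) = 0.7383 W m⁻².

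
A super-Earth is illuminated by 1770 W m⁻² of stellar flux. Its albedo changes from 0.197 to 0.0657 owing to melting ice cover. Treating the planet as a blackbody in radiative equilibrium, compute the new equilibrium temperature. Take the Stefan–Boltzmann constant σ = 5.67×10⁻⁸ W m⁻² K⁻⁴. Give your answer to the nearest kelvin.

T₂ = [S(1−α₂)/(4σ)]^(1/4) = [1770·0.934/(4σ)]^(1/4) = 292.2 K.

292 K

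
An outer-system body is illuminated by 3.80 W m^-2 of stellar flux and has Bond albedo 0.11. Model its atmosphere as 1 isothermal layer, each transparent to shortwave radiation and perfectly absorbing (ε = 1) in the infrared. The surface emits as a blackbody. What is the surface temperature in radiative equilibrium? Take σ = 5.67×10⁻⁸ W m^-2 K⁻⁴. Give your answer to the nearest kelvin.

74 kelvin

OLR = S(1−α)/4 = 0.8455 W m^-2; the top layer radiates at T_e = 62.14 K.
For an N-layer opaque stack, T_s⁴ = (N+1)T_e⁴, hence T_s = (2)^(1/4)×62.14 K = 73.90 K.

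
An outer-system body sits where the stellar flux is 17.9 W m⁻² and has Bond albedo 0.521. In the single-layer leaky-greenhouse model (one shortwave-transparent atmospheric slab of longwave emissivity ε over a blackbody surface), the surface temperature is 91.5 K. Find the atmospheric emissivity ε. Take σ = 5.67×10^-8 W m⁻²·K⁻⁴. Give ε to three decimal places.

0.921

First, T_e = [17.90·(1−0.521)/(4σ)]^(1/4) = 78.41 K.
T_s⁴ = T_e⁴·2/(2−ε) → ε = 2 − 2(T_e/T_s)⁴ = 2 − 2·(78.41/91.5)⁴ = 0.9213.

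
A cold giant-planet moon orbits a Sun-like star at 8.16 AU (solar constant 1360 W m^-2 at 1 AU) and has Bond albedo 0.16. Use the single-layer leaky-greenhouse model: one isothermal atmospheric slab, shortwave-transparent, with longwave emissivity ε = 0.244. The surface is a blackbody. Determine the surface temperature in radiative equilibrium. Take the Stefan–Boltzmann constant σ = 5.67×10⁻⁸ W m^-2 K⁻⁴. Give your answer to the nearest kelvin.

Irradiance scales as 1/d², so S = 1360 W m^-2 × (1/8.16)² = 20.42 W m^-2.
The planet radiates to space at T_e = [S(1−α)/(4σ)]^(1/4) = 93.26 K.
Surface balance with a leaky layer gives σT_s⁴ = σT_e⁴·2/(2−ε), so T_s = T_e·[2/(2−0.244)]^(1/4) = 96.34 K.

96 K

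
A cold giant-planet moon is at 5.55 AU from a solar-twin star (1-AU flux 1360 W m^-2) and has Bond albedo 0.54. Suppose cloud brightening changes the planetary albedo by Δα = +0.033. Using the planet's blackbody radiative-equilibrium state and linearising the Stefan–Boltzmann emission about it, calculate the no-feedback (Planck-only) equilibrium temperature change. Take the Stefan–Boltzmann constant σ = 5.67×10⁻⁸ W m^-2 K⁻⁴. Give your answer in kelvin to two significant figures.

By the inverse-square law, S = 1360/5.55² = 44.15 W m^-2.
Reference equilibrium: T_e = [S(1−α)/(4σ)]^(1/4) = 97.28 K.
The change in absorbed flux is Δ[S(1−α)/4] = −SΔα/4 = -0.3643 W m^-2.
Linearising σT⁴ gives d(σT⁴)/dT = 4σT_e³ = 0.2088 W m^-2 per K.
Hence the no-feedback warming is ΔF/(4σT_e³) = -1.74 K.

-1.7 kelvin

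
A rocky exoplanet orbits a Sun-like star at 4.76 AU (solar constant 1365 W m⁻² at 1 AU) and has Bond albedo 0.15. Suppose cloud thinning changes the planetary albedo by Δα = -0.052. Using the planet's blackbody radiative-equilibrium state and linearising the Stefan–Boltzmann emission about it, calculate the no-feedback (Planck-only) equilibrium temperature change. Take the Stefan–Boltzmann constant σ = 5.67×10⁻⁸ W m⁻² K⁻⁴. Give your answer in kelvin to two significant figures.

By the inverse-square law, S = 1365/4.76² = 60.24 W m⁻².
The baseline emission temperature is T_e = 122.6 K.
ΔF = −(S/4)Δα = −(60.24/4)×(-0.052) = 0.7832 W m⁻².
Linearising σT⁴ gives d(σT⁴)/dT = 4σT_e³ = 0.4177 W m⁻² per K.
So ΔT₀ = 0.7832/0.4177 = 1.87 K.

1.9 K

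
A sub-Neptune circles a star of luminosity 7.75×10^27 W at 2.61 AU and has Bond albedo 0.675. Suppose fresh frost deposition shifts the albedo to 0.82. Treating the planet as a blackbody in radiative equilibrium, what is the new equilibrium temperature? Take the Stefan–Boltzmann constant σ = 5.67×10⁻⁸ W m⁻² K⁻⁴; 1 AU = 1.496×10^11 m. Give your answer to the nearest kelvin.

238 K

d = 2.61 × 1.496×10^11 m = 3.905×10^11 m.
Flux at the orbit: S = L/(4πd²) = 7.75×10^27/(4π·(3.90×10^11)²) = 4045 W m⁻².
With the new albedo, S(1−α₂)/4 = 182.0 W m⁻², so T₂ = 238.0 K.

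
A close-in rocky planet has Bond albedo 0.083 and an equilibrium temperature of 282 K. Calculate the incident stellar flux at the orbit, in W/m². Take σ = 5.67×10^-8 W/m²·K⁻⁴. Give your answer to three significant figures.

From S(1−α)/4 = σT⁴: S = 4σT⁴/(1−α).
σT⁴ = 5.67×10⁻⁸·(282)⁴ = 358.6 W/m².
S = 4·358.6/0.917 = 1564 W/m².

1560 W/m²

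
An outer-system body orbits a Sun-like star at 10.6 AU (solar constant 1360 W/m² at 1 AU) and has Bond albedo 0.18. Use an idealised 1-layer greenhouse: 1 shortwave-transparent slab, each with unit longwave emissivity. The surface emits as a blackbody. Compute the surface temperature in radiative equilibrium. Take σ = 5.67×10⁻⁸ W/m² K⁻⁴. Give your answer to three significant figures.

By the inverse-square law, S = 1360/10.6² = 12.10 W/m².
The effective emission temperature is T_e = [S(1−α)/(4σ)]^¼ = 81.33 K.
With N = 1 opaque layers, T_s = (N+1)^(1/4)·T_e = 2^(1/4)·81.33 = 96.72 K.

96.7 K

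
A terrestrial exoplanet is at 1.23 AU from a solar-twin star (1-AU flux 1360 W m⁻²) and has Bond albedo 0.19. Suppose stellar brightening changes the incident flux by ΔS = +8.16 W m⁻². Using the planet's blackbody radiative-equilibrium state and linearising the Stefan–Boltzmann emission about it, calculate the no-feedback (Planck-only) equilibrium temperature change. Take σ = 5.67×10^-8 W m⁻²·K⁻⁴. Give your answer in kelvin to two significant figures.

0.54 kelvin

Flux at the orbit: S = 1360/(1.23)² = 898.9 W m⁻².
Unperturbed T_e = [898.9·(1−0.19)/(4σ)]^¼ = 238.0 K.
Only a fraction (1−α) is absorbed and it's spread over 4πR², so ΔF = (1−α)ΔS/4 = 1.652 W m⁻².
Linearising σT⁴ gives d(σT⁴)/dT = 4σT_e³ = 3.059 W m⁻² per K.
So ΔT₀ = 1.652/3.059 = 0.540 K.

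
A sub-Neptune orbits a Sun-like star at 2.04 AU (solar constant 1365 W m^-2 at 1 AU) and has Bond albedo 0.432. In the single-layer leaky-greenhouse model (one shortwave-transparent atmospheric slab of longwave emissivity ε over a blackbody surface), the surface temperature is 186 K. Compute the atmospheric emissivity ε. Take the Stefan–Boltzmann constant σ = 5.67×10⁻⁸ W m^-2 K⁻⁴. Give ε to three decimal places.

Flux at the orbit: S = 1365/(2.04)² = 328.0 W m^-2.
First, T_e = [328.0·(1−0.432)/(4σ)]^(1/4) = 169.3 K.
T_s⁴ = T_e⁴·2/(2−ε) → ε = 2 − 2(T_e/T_s)⁴ = 2 − 2·(169.3/186)⁴ = 0.6274.

0.627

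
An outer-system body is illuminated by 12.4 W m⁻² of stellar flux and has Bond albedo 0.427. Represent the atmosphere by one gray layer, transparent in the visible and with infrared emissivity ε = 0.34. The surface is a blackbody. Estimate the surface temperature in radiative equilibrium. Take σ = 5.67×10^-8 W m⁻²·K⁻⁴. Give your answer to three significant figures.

78.4 K

Effective emission temperature (TOA balance): σT_e⁴ = S(1−α)/4 = 1.776 W m⁻² → T_e = 74.81 K.
Surface balance with a leaky layer gives σT_s⁴ = σT_e⁴·2/(2−ε), so T_s = T_e·[2/(2−0.34)]^(1/4) = 78.38 K.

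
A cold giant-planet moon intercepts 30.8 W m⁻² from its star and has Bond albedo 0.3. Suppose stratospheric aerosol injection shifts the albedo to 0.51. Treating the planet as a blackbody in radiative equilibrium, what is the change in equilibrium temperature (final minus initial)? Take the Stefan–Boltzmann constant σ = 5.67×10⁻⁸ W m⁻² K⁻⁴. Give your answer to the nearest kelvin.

Initial: T₁ = [S(1−0.3)/(4σ)]^(1/4) = 98.74 K.
After:  T₂ = [30.80·0.49/(4σ)]^(1/4) = 90.32 K.
ΔT = T₂ − T₁ = -8.424 K.

-8 K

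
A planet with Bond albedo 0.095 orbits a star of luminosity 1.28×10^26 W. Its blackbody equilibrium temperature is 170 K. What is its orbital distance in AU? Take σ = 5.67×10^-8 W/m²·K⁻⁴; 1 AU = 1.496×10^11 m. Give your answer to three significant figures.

1.47 AU

The flux needed for this T is 4σT⁴/(1−0.095) = 209.3 W/m².
Then d = [L/(4πS)]^(1/2) = 2.206×10^11 m, i.e. 1.475 AU.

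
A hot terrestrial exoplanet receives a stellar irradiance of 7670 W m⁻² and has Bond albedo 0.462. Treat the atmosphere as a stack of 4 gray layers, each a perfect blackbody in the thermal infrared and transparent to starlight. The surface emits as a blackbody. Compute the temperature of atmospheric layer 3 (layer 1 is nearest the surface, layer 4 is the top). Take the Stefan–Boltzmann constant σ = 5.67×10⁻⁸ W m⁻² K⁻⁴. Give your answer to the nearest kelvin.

437 kelvin

Top-of-atmosphere balance: σT_e⁴ = S(1−α)/4 = 1032 W m⁻² → T_e = 367.3 K.
The net upward flux σT_e⁴ is constant between every pair of levels, so T_k⁴ = (N+1−k)T_e⁴.
T_3 = (2)^(1/4)·367.3 = 436.8 K.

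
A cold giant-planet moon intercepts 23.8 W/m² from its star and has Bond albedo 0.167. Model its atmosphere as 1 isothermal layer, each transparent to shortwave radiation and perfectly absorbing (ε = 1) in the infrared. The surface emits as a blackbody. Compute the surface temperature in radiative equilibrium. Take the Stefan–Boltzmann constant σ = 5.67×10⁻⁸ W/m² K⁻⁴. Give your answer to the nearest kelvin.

OLR = S(1−α)/4 = 4.956 W/m²; the top layer radiates at T_e = 96.69 K.
For an N-layer opaque stack, T_s⁴ = (N+1)T_e⁴, hence T_s = (2)^(1/4)×96.69 K = 115.0 K.

115 K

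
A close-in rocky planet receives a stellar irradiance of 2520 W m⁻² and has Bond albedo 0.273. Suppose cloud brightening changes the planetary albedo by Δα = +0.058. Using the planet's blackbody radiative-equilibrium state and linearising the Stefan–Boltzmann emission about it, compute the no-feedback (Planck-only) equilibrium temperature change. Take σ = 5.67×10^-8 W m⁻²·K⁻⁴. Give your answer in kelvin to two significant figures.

The baseline emission temperature is T_e = 299.8 K.
The change in absorbed flux is Δ[S(1−α)/4] = −SΔα/4 = -36.54 W m⁻².
Planck response: λ_P = 4σT_e³ = 4·5.67×10⁻⁸·(299.8)³ = 6.111 W m⁻²/K.
So ΔT₀ = -36.54/6.111 = -5.98 K.

-6.0 K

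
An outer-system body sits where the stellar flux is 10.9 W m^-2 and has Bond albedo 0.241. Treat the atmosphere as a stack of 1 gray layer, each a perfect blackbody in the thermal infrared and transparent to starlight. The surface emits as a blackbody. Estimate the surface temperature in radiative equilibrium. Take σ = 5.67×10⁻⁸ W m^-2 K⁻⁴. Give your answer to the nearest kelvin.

OLR = S(1−α)/4 = 2.068 W m^-2; the top layer radiates at T_e = 77.72 K.
Layer-by-layer balance gives σT_s⁴ = (N+1)σT_e⁴, so T_s = 2^¼·77.72 = 92.42 K.

92 K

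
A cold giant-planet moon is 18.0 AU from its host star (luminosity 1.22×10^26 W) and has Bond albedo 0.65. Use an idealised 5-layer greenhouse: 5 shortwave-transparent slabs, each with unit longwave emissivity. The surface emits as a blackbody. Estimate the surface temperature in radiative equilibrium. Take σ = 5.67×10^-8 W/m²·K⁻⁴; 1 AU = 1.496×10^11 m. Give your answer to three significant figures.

d = 18.0 × 1.496×10^11 m = 2.693×10^12 m.
Spreading L over a sphere of radius d: S = 1.22×10^26/(4π·2.69×10^12²) = 1.339 W/m².
The effective emission temperature is T_e = [S(1−α)/(4σ)]^¼ = 37.91 K.
For an N-layer opaque stack, T_s⁴ = (N+1)T_e⁴, hence T_s = (6)^(1/4)×37.91 K = 59.34 K.

59.3 K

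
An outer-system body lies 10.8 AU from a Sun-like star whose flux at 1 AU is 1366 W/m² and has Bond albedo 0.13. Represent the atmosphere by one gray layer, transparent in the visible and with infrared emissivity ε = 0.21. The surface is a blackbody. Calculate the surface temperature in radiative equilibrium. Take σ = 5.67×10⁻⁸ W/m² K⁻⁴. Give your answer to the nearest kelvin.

Flux at the orbit: S = 1366/(10.8)² = 11.71 W/m².
The planet radiates to space at T_e = [S(1−α)/(4σ)]^(1/4) = 81.87 K.
The surface balance (absorbed SW + ε·downward IR = σT_s⁴) with T_a⁴ = T_s⁴/2 reduces to T_s = T_e·[2/(2−ε)]^¼ = 84.17 K.

84 K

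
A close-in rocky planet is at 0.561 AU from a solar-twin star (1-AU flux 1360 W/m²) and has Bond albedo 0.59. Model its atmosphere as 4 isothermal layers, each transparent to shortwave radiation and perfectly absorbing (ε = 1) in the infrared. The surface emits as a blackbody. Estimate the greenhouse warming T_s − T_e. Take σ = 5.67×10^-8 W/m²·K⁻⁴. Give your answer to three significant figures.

147 kelvin

By the inverse-square law, S = 1360/0.561² = 4321 W/m².
OLR = S(1−α)/4 = 442.9 W/m²; the top layer radiates at T_e = 297.3 K.
Surface: T_s = (5)^¼·T_e = 444.6 K.
So the greenhouse effect raises the surface by 444.6 − 297.3 = 147.3 K.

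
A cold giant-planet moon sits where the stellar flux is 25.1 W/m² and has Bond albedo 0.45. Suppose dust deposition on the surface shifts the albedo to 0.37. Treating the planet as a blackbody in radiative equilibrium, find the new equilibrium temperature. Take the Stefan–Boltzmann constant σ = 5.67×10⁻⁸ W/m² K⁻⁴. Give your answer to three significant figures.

91.4 K

With the new albedo, S(1−α₂)/4 = 3.953 W/m², so T₂ = 91.38 K.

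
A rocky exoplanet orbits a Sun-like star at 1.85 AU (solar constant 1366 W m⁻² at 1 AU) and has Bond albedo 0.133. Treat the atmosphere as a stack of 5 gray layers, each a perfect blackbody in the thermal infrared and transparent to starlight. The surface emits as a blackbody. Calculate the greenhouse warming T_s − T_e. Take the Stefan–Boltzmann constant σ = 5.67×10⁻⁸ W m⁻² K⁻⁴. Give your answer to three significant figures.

112 K

Irradiance scales as 1/d², so S = 1366 W m⁻² × (1/1.85)² = 399.1 W m⁻².
The effective emission temperature is T_e = [S(1−α)/(4σ)]^¼ = 197.6 K.
Surface: T_s = (6)^¼·T_e = 309.3 K.
So the greenhouse effect raises the surface by 309.3 − 197.6 = 111.7 K.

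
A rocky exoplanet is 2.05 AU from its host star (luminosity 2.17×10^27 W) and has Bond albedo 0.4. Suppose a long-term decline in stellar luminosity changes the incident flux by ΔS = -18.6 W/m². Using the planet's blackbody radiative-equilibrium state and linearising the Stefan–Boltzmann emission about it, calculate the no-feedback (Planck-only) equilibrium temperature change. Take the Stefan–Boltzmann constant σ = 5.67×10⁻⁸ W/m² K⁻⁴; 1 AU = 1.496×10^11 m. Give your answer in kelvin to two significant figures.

-0.67 K

d = 2.05 × 1.496×10^11 m = 3.067×10^11 m.
Spreading L over a sphere of radius d: S = 2.17×10^27/(4π·3.07×10^11²) = 1836 W/m².
The baseline emission temperature is T_e = 264.0 K.
TOA radiative forcing: ΔF = (1−α)ΔS/4 = 0.6·(-18.6)/4 = -2.790 W/m².
The Planck feedback parameter is 4σT_e³ = 4.173 W/m²/K.
Hence the no-feedback warming is ΔF/(4σT_e³) = -0.669 K.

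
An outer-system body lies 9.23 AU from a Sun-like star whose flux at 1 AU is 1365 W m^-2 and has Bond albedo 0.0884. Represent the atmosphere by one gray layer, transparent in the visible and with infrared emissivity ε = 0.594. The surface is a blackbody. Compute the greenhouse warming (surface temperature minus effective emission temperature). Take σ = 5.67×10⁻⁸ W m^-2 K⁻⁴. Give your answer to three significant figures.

8.25 K

By the inverse-square law, S = 1365/9.23² = 16.02 W m^-2.
At the top of the atmosphere, σT_e⁴ = S(1−α)/4 = 3.652 W m^-2, giving T_e = 89.58 K.
Surface balance with a leaky layer gives σT_s⁴ = σT_e⁴·2/(2−ε), so T_s = T_e·[2/(2−0.594)]^(1/4) = 97.83 K.
Greenhouse warming: T_s − T_e = 8.250 K.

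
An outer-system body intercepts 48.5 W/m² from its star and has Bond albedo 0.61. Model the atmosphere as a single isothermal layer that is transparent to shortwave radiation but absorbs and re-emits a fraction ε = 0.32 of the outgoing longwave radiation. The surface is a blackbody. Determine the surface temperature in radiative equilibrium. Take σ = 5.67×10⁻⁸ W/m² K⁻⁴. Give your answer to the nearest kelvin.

100 kelvin

The planet radiates to space at T_e = [S(1−α)/(4σ)]^(1/4) = 95.56 K.
Surface balance with a leaky layer gives σT_s⁴ = σT_e⁴·2/(2−ε), so T_s = T_e·[2/(2−0.32)]^(1/4) = 99.82 K.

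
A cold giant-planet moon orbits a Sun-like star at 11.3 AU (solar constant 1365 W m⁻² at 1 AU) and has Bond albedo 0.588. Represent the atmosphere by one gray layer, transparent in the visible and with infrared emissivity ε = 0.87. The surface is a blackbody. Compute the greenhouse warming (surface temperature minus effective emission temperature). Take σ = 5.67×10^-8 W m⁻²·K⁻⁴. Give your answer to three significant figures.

10.2 K

Irradiance scales as 1/d², so S = 1365 W m⁻² × (1/11.3)² = 10.69 W m⁻².
Effective emission temperature (TOA balance): σT_e⁴ = S(1−α)/4 = 1.101 W m⁻² → T_e = 66.38 K.
For a single slab of emissivity ε, T_s⁴ = 2T_e⁴/(2−ε); thus T_s = 66.38·(1.77)^(1/4) = 76.57 K.
The atmosphere warms the surface by 10.18 K.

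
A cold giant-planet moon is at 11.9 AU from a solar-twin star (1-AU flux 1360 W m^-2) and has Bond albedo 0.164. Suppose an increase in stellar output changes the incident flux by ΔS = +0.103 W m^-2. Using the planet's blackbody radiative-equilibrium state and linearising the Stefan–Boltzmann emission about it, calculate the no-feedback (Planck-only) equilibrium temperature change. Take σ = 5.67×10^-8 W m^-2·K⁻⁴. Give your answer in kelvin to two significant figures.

0.21 kelvin

By the inverse-square law, S = 1360/11.9² = 9.604 W m^-2.
Unperturbed T_e = [9.604·(1−0.164)/(4σ)]^¼ = 77.14 K.
Only a fraction (1−α) is absorbed and it's spread over 4πR², so ΔF = (1−α)ΔS/4 = 0.02153 W m^-2.
Planck response: λ_P = 4σT_e³ = 4·5.67×10⁻⁸·(77.14)³ = 0.1041 W m^-2/K.
Hence the no-feedback warming is ΔF/(4σT_e³) = 0.207 K.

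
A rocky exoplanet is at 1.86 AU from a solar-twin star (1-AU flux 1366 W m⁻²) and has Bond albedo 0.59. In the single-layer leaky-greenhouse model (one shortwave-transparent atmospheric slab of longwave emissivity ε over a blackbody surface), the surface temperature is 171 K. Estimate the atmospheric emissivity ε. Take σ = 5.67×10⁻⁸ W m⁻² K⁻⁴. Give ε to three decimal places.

0.330

By the inverse-square law, S = 1366/1.86² = 394.8 W m⁻².
Effective temperature: T_e = [S(1−α)/(4σ)]^(1/4) = 163.5 K.
Since (2−ε)/2 = (T_e/T_s)⁴ = 0.8348, ε = 0.3304.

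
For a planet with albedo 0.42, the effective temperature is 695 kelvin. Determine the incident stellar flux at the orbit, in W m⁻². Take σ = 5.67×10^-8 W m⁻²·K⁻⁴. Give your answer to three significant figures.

Invert the energy balance for S: S = 4σT⁴/(1−α).
σT⁴ = 5.67×10⁻⁸·(695)⁴ = 13230 W m⁻².
So S = 4×13230/(1−0.42) = 91230 W m⁻².

91200 W m⁻²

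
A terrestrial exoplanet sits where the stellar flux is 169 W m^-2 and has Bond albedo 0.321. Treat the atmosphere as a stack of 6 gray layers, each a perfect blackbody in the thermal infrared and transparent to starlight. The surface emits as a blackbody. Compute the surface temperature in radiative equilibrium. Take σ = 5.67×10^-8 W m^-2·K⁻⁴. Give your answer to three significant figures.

The effective emission temperature is T_e = [S(1−α)/(4σ)]^¼ = 150.0 K.
Layer-by-layer balance gives σT_s⁴ = (N+1)σT_e⁴, so T_s = 7^¼·150.0 = 244.0 K.

244 kelvin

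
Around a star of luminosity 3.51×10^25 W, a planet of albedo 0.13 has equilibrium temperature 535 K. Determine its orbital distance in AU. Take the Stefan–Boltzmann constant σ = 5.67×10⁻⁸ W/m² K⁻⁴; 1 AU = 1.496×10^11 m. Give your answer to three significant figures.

0.0764 AU

Required flux: S = 4σT⁴/(1−α) = 21360 W/m².
Then d = [L/(4πS)]^(1/2) = 1.144×10^10 m, i.e. 0.07644 AU.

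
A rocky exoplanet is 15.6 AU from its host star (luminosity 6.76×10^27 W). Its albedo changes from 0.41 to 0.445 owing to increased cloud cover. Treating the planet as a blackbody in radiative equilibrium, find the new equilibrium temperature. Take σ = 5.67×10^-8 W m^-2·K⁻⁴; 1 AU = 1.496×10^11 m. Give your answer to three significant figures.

125 kelvin

d = 15.6 × 1.496×10^11 m = 2.334×10^12 m.
S = L/(4πd²) = 98.77 W m^-2.
With the new albedo, S(1−α₂)/4 = 13.70 W m^-2, so T₂ = 124.7 K.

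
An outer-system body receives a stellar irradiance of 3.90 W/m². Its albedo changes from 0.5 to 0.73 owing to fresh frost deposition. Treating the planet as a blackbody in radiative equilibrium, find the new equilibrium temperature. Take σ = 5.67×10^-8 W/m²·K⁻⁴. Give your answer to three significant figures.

T₂ = [S(1−α₂)/(4σ)]^(1/4) = [3.900·0.27/(4σ)]^(1/4) = 46.42 K.

46.4 K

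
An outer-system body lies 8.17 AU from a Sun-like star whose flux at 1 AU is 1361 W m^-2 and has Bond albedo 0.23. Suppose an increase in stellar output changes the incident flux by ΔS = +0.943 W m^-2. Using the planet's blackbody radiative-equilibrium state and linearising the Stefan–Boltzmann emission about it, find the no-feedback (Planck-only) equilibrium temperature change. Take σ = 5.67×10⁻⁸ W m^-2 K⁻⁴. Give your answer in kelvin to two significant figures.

1.1 K

Irradiance scales as 1/d², so S = 1361 W m^-2 × (1/8.17)² = 20.39 W m^-2.
The baseline emission temperature is T_e = 91.21 K.
Only a fraction (1−α) is absorbed and it's spread over 4πR², so ΔF = (1−α)ΔS/4 = 0.1815 W m^-2.
Linearising σT⁴ gives d(σT⁴)/dT = 4σT_e³ = 0.1721 W m^-2 per K.
ΔT₀ = ΔF/λ_P = 0.1815/0.1721 = 1.05 K.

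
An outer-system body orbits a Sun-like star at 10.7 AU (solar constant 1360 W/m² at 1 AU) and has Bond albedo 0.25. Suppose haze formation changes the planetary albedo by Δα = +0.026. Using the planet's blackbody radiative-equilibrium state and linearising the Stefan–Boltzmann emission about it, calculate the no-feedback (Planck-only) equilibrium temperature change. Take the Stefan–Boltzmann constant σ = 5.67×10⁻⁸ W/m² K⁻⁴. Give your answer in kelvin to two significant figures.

Irradiance scales as 1/d², so S = 1360 W/m² × (1/10.7)² = 11.88 W/m².
Unperturbed T_e = [11.88·(1−0.25)/(4σ)]^¼ = 79.17 K.
TOA radiative forcing: ΔF = −S·Δα/4 = −11.88·(+0.026)/4 = -0.07721 W/m².
Linearising σT⁴ gives d(σT⁴)/dT = 4σT_e³ = 0.1125 W/m² per K.
So ΔT₀ = -0.07721/0.1125 = -0.686 K.

-0.69 kelvin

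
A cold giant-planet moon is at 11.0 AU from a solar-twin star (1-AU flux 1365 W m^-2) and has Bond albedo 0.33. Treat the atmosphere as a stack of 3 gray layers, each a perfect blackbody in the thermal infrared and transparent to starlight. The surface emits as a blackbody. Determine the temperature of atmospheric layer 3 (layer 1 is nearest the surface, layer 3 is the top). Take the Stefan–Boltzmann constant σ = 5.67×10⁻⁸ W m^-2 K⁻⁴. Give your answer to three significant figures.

76.0 kelvin

By the inverse-square law, S = 1365/11.0² = 11.28 W m^-2.
OLR = S(1−α)/4 = 1.890 W m^-2; the top layer radiates at T_e = 75.98 K.
The net upward flux σT_e⁴ is constant between every pair of levels, so T_k⁴ = (N+1−k)T_e⁴.
With k = 3: T_3 = (3+1−3)^¼·75.98 K = 75.98 K.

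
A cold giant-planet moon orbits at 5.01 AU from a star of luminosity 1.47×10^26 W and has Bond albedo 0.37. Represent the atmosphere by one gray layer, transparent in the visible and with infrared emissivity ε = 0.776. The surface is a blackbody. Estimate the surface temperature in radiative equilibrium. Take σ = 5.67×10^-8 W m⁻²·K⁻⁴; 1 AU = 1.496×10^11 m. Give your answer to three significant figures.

98.6 K

Orbital distance: d = 5.01 AU = 7.495×10^11 m.
Flux at the orbit: S = L/(4πd²) = 1.47×10^26/(4π·(7.49×10^11)²) = 20.82 W m⁻².
At the top of the atmosphere, σT_e⁴ = S(1−α)/4 = 3.280 W m⁻², giving T_e = 87.21 K.
Surface balance with a leaky layer gives σT_s⁴ = σT_e⁴·2/(2−ε), so T_s = T_e·[2/(2−0.776)]^(1/4) = 98.60 K.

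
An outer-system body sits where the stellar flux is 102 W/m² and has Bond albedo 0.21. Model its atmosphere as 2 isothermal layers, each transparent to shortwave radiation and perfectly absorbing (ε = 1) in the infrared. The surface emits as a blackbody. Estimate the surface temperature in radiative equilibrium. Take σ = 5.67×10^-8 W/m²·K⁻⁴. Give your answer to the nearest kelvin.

181 K

The effective emission temperature is T_e = [S(1−α)/(4σ)]^¼ = 137.3 K.
Layer-by-layer balance gives σT_s⁴ = (N+1)σT_e⁴, so T_s = 3^¼·137.3 = 180.7 K.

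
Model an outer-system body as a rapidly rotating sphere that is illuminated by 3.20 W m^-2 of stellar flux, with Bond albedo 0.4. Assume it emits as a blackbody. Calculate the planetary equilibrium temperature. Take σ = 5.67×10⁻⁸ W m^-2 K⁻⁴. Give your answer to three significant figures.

53.9 K

Averaging over the sphere, the absorbed flux is S(1−α)/4 = 0.4800 W m^-2.
Balancing against σT⁴: T = (0.4800/5.67×10⁻⁸)^(1/4) = 53.94 K.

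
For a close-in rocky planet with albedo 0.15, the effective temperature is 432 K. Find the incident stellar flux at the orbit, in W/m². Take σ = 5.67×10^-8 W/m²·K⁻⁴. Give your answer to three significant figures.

9290 W/m²

From S(1−α)/4 = σT⁴: S = 4σT⁴/(1−α).
σT⁴ = 5.67×10⁻⁸·(432)⁴ = 1975 W/m².
So S = 4×1975/(1−0.15) = 9293 W/m².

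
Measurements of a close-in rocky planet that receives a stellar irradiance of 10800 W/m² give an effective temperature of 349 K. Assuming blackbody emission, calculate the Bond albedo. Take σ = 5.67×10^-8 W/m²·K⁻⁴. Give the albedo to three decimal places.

0.688

Energy balance: S(1−α)/4 = σT⁴, so 1−α = 4σT⁴/S.
σT⁴ = 841.2 W/m², so 4σT⁴ = 3365 W/m².
1−α = 3365/10800 = 0.3115, so α = 0.6885.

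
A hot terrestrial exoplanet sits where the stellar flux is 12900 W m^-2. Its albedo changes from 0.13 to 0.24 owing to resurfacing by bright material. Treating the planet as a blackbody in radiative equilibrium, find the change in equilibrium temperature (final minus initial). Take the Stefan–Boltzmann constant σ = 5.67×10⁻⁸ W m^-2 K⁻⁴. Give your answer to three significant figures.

Initial: T₁ = [S(1−0.13)/(4σ)]^(1/4) = 471.6 K.
Final:   T₂ = [S(1−0.24)/(4σ)]^(1/4) = 456.0 K.
Change: 456.0 − 471.6 = -15.67 K.

-15.7 K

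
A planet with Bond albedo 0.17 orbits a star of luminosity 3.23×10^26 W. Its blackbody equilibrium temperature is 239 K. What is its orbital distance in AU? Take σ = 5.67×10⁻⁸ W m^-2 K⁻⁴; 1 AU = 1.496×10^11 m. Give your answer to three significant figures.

The flux needed for this T is 4σT⁴/(1−0.17) = 891.6 W m^-2.
Then d = [L/(4πS)]^(1/2) = 1.698×10^11 m, i.e. 1.135 AU.

1.13 AU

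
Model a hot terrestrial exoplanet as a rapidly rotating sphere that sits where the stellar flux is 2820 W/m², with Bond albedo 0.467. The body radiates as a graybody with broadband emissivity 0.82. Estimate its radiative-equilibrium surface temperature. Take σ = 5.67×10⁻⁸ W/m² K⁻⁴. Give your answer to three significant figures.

Absorbed flux (global mean): S(1−α)/4 = 2820·0.533/4 = 375.8 W/m².
Equating to εσT⁴ with ε = 0.82: T = (375.8/0.82σ)^(1/4) = 299.8 K.

300 K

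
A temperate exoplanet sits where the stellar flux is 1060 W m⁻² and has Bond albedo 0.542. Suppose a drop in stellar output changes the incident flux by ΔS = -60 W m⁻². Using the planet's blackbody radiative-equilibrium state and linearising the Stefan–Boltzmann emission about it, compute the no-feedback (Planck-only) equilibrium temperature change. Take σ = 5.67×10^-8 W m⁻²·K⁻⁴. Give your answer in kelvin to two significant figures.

Unperturbed T_e = [1060·(1−0.542)/(4σ)]^¼ = 215.1 K.
TOA radiative forcing: ΔF = (1−α)ΔS/4 = 0.458·(-60)/4 = -6.870 W m⁻².
The Planck feedback parameter is 4σT_e³ = 2.257 W m⁻²/K.
ΔT₀ = ΔF/λ_P = -6.870/2.257 = -3.04 K.

-3.0 kelvin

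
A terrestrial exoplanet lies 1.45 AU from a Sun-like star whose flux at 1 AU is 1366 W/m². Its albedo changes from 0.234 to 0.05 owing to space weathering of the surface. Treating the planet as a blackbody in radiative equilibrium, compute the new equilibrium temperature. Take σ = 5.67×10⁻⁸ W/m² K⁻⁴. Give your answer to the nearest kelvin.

Irradiance scales as 1/d², so S = 1366 W/m² × (1/1.45)² = 649.7 W/m².
New equilibrium: T₂ = [(1−0.05)·649.7/(4σ)]^(1/4) = 228.4 K.

228 kelvin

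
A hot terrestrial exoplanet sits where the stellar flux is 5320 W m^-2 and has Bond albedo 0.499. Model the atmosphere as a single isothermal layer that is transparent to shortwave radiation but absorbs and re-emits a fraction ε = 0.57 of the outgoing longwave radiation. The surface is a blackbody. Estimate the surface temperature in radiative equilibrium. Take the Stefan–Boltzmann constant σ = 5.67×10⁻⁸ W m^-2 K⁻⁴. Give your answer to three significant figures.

The planet radiates to space at T_e = [S(1−α)/(4σ)]^(1/4) = 329.3 K.
The surface balance (absorbed SW + ε·downward IR = σT_s⁴) with T_a⁴ = T_s⁴/2 reduces to T_s = T_e·[2/(2−ε)]^¼ = 358.1 K.

358 K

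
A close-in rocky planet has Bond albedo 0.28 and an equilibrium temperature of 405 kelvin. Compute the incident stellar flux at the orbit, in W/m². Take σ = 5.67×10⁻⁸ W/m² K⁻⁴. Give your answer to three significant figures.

8470 W/m²

From S(1−α)/4 = σT⁴: S = 4σT⁴/(1−α).
σT⁴ = 5.67×10⁻⁸·(405)⁴ = 1525 W/m².
So S = 4×1525/(1−0.28) = 8475 W/m².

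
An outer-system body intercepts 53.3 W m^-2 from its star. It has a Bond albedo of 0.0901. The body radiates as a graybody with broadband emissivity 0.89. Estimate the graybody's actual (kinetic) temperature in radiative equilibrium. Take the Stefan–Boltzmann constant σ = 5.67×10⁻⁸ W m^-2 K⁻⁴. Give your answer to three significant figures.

Absorbed flux (global mean): S(1−α)/4 = 53.30·0.91/4 = 12.12 W m^-2.
Equating to εσT⁴ with ε = 0.89: T = (12.12/0.89σ)^(1/4) = 124.5 K.

125 K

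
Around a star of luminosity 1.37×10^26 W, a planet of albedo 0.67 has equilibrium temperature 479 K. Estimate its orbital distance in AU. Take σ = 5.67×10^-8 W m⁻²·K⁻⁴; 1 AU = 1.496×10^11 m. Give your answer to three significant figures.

Required flux: S = 4σT⁴/(1−α) = 36180 W m⁻².
From L = 4πd²S, d = √(1.37×10^26/(4π·36180)) = 1.736×10^10 m = 0.1160 AU.

0.116 AU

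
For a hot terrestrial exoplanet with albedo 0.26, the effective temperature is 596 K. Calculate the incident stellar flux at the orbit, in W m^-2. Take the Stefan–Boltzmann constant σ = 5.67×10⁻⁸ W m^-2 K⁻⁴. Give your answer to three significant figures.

Invert the energy balance for S: S = 4σT⁴/(1−α).
σT⁴ = 5.67×10⁻⁸·(596)⁴ = 7154 W m^-2.
So S = 4×7154/(1−0.26) = 38670 W m^-2.

38700 W m^-2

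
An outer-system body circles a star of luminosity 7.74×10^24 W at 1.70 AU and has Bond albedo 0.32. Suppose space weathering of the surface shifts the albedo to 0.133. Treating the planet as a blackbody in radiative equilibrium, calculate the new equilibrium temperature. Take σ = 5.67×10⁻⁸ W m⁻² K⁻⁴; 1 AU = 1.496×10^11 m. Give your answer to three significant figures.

77.7 K

d = 1.70 × 1.496×10^11 m = 2.543×10^11 m.
Spreading L over a sphere of radius d: S = 7.74×10^24/(4π·2.54×10^11²) = 9.523 W m⁻².
With the new albedo, S(1−α₂)/4 = 2.064 W m⁻², so T₂ = 77.68 K.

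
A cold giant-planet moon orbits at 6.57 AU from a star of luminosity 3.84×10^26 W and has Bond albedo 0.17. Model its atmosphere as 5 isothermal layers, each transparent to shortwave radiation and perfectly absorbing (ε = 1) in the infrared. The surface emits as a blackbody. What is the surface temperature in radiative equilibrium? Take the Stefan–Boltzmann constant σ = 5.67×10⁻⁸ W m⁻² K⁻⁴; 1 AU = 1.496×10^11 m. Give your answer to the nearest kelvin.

162 K

Orbital distance: d = 6.57 AU = 9.829×10^11 m.
Flux at the orbit: S = L/(4πd²) = 3.84×10^26/(4π·(9.83×10^11)²) = 31.63 W m⁻².
The effective emission temperature is T_e = [S(1−α)/(4σ)]^¼ = 103.7 K.
Layer-by-layer balance gives σT_s⁴ = (N+1)σT_e⁴, so T_s = 6^¼·103.7 = 162.3 K.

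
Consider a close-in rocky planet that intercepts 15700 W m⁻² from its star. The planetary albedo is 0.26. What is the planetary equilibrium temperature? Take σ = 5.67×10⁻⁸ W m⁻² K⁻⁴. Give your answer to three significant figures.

476 K

Averaging over the sphere, the absorbed flux is S(1−α)/4 = 2904 W m⁻².
Balancing against σT⁴: T = (2904/5.67×10⁻⁸)^(1/4) = 475.7 K.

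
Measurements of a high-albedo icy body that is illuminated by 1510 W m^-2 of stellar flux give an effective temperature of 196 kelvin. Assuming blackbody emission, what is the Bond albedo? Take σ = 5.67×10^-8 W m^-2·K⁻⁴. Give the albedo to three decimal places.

From σT⁴ = S(1−α)/4 we invert for α: 1−α = 4σT⁴/S.
σT⁴ = 83.68 W m^-2, so 4σT⁴ = 334.7 W m^-2.
1−α = 334.7/1510 = 0.2217, so α = 0.7783.

0.778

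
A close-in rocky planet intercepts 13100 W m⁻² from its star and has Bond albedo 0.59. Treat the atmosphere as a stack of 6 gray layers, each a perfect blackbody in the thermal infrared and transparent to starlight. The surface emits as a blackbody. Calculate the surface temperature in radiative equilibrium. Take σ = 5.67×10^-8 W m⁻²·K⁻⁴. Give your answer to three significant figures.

The effective emission temperature is T_e = [S(1−α)/(4σ)]^¼ = 392.3 K.
With N = 6 opaque layers, T_s = (N+1)^(1/4)·T_e = 7^(1/4)·392.3 = 638.1 K.

638 K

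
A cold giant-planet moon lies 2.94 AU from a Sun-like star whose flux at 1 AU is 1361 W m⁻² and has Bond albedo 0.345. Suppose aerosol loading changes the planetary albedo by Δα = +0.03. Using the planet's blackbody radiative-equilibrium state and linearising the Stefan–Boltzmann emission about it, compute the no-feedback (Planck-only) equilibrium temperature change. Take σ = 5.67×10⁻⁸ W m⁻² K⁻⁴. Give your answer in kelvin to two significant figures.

-1.7 kelvin

By the inverse-square law, S = 1361/2.94² = 157.5 W m⁻².
The baseline emission temperature is T_e = 146.0 K.
The change in absorbed flux is Δ[S(1−α)/4] = −SΔα/4 = -1.181 W m⁻².
Linearising σT⁴ gives d(σT⁴)/dT = 4σT_e³ = 0.7063 W m⁻² per K.
ΔT₀ = ΔF/λ_P = -1.181/0.7063 = -1.67 K.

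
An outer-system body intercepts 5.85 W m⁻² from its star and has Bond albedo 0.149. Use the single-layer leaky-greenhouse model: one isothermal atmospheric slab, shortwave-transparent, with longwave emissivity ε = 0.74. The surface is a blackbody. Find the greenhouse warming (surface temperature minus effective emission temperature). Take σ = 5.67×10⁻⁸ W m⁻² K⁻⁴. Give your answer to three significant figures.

Effective emission temperature (TOA balance): σT_e⁴ = S(1−α)/4 = 1.245 W m⁻² → T_e = 68.45 K.
For a single slab of emissivity ε, T_s⁴ = 2T_e⁴/(2−ε); thus T_s = 68.45·(1.587)^(1/4) = 76.83 K.
T_s − T_e = 76.83 − 68.45 = 8.381 K.

8.38 kelvin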